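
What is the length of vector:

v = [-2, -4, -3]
5.385

||v||₂ = √((-2)² + (-4)² + (-3)²) = √29 = 5.385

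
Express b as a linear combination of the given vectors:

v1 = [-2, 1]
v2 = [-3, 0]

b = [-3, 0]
c1 = 0, c2 = 1

b = 0·v1 + 1·v2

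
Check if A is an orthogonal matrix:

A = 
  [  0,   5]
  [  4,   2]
No

AᵀA = 
  [ 16,   8]
  [  8,  29]
≠ I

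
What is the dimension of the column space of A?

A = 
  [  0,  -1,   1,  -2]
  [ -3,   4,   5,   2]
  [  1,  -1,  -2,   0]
Row reduce:
Swap R1 ↔ R2
R3 → R3 + (1/3)·R1
R3 → R3 + (1/3)·R2
REF = 
  [ -3,   4,   5,   2]
  [  0,  -1,   1,  -2]
  [  0,   0,   0,   0]
Pivot columns: 1, 2 → 2 pivots.
dim(Col(A)) = number of pivot columns = 2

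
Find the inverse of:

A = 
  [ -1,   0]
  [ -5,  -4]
det(A) = (-1)(-4) - (0)(-5) = 4
For a 2×2 matrix, A⁻¹ = (1/det(A)) · [[d, -b], [-c, a]]
    = (1/4) · [[-4, 0], [5, -1]]

A⁻¹ = 
  [  -1,    0]
  [ 5/4, -1/4]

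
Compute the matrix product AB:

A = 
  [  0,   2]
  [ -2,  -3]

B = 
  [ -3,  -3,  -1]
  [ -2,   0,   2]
AB = 
  [ -4,   0,   4]
  [ 12,   6,  -4]

A is 2×2 and B is 2×3, so AB is 2×3. Each entry is (row of A)·(column of B):
AB[1,1] = (0)(-3) + (2)(-2) = -4
AB[1,2] = (0)(-3) + (2)(0) = 0
AB[1,3] = (0)(-1) + (2)(2) = 4
AB[2,1] = (-2)(-3) + (-3)(-2) = 12
AB[2,2] = (-2)(-3) + (-3)(0) = 6
AB[2,3] = (-2)(-1) + (-3)(2) = -4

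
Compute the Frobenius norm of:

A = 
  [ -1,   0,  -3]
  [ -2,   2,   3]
||A||_F = 5.196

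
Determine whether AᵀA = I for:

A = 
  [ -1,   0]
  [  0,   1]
Yes

AᵀA = 
  [  1,   0]
  [  0,   1]
= I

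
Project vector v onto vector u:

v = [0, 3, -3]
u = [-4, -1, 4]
proj_u(v) = [20/11, 5/11, -20/11]

v·u = (0)(-4) + (3)(-1) + (-3)(4) = -15
u·u = (-4)² + (-1)² + (4)² = 33
proj_u(v) = (v·u / u·u) × u = (-15/33) × u = (-5/11) × u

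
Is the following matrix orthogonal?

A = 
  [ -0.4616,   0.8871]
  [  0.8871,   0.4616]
Yes

AᵀA = 
  [  1,   0]
  [  0,   1]
≈ I (equal to I up to the 4-dp rounding of the entries)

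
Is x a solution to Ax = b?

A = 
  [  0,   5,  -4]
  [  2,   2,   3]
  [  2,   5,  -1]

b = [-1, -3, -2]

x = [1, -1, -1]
Yes

Ax = [-1, -3, -2] = b ✓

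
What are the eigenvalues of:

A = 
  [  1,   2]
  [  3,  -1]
tr(A) = 0, det(A) = -7
Characteristic polynomial: λ² - tr(A)λ + det(A) = λ² - 7
λ² - 7 = 0  ⇒  λ = (0 ± √((0)² - 4·(-7)))/2 = (0 ± √(28))/2
  = √7,  -√7

λ = √7, -√7  (≈ 2.646, -2.646)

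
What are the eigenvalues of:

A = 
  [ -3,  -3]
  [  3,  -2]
tr(A) = -5, det(A) = 15
Characteristic polynomial: λ² - tr(A)λ + det(A) = λ² + 5λ + 15
λ² + 5λ + 15 = 0  ⇒  λ = (-5 ± √((5)² - 4·(15)))/2 = (-5 ± √(-35))/2
  = (-5 + i√35)/2,  (-5 - i√35)/2

λ = (-5 + i√35)/2, (-5 - i√35)/2  (≈ -2.5 + 2.958i, -2.5 - 2.958i)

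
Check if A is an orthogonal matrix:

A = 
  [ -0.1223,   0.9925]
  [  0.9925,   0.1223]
Yes

AᵀA = 
  [  1,   0]
  [  0,   1]
≈ I (equal to I up to the 4-dp rounding of the entries)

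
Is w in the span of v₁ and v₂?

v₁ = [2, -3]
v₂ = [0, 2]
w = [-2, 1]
Yes

Form the augmented matrix and row-reduce:
[v₁|v₂|w] = 
  [  2,   0,  -2]
  [ -3,   2,   1]
R2 → R2 + (3/2)·R1
REF = 
  [  2,   0,  -2]
  [  0,   2,  -2]

No row of the form [0 0 | nonzero], so the system is consistent. Back-substitution gives c₁ = -1, c₂ = -1: w = (-1)·v₁ + (-1)·v₂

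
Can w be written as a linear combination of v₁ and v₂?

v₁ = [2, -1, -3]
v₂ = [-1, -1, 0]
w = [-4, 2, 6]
Yes

Form the augmented matrix and row-reduce:
[v₁|v₂|w] = 
  [  2,  -1,  -4]
  [ -1,  -1,   2]
  [ -3,   0,   6]
R2 → R2 + (1/2)·R1
R3 → R3 + (3/2)·R1
R3 → R3 - (1)·R2
REF = 
  [   2,   -1,   -4]
  [   0, -3/2,    0]
  [   0,    0,    0]

No row of the form [0 0 | nonzero], so the system is consistent. Back-substitution gives c₁ = -2, c₂ = 0: w = (-2)·v₁ + (0)·v₂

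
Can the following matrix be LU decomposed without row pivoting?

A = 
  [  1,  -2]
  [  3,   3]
Yes.
A[1,1] = 1 ≠ 0, so Gaussian elimination proceeds without a row swap: multiplier ℓ₂₁ = (3)/(1) = 3, and U[2,2] = 3 - (3)(-2) = 9.
L = 
  [  1,   0]
  [  3,   1]
U = 
  [  1,  -2]
  [  0,   9]
Check row 2 of LU: [(3)(1), (3)(-2) + 9] = [3, 3] = row 2 of A ✓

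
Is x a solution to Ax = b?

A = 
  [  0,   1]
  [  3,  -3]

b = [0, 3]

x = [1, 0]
Yes

Ax = [0, 3] = b ✓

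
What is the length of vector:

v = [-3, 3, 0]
4.243

||v||₂ = √((-3)² + (3)² + (0)²) = √18 = 4.243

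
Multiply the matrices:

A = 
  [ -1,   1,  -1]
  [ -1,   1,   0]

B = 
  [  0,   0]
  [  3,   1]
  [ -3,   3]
A is 2×3 and B is 3×2, so AB is 2×2. Each entry is (row of A)·(column of B):
AB[1,1] = (-1)(0) + (1)(3) + (-1)(-3) = 6
AB[1,2] = (-1)(0) + (1)(1) + (-1)(3) = -2
AB[2,1] = (-1)(0) + (1)(3) + (0)(-3) = 3
AB[2,2] = (-1)(0) + (1)(1) + (0)(3) = 1

AB = 
  [  6,  -2]
  [  3,   1]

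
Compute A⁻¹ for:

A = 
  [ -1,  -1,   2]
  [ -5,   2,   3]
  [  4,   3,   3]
det(A) = (-1)·((2)(3) - (3)(3)) - (-1)·((-5)(3) - (3)(4)) + (2)·((-5)(3) - (2)(4))
  = (-1)(-3) - (-1)(-27) + (2)(-23)
  = -70
det(A) = -70 ≠ 0, so A is invertible.

Cofactors Cᵢⱼ = (-1)ⁱ⁺ʲ·Mᵢⱼ:
C = 
  [ -3,  27, -23]
  [  9, -11,  -1]
  [ -7,  -7,  -7]

adj(A) = Cᵀ:
adj(A) = 
  [ -3,   9,  -7]
  [ 27, -11,  -7]
  [-23,  -1,  -7]

A⁻¹ = (-1/70) · adj(A):
A⁻¹ = 
  [  3/70,  -9/70,   1/10]
  [-27/70,  11/70,   1/10]
  [ 23/70,   1/70,   1/10]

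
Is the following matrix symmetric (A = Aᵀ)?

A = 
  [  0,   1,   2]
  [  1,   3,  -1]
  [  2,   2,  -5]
No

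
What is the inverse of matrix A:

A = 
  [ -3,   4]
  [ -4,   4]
det(A) = (-3)(4) - (4)(-4) = 4
For a 2×2 matrix, A⁻¹ = (1/det(A)) · [[d, -b], [-c, a]]
    = (1/4) · [[4, -4], [4, -3]]

A⁻¹ = 
  [   1,   -1]
  [   1, -3/4]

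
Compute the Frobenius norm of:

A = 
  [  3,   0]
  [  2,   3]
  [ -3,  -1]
||A||_F = 5.657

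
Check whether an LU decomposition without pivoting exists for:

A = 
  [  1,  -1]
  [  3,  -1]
Yes.
A[1,1] = 1 ≠ 0, so Gaussian elimination proceeds without a row swap: multiplier ℓ₂₁ = (3)/(1) = 3, and U[2,2] = -1 - (3)(-1) = 2.
L = 
  [  1,   0]
  [  3,   1]
U = 
  [  1,  -1]
  [  0,   2]
Check row 2 of LU: [(3)(1), (3)(-1) + 2] = [3, -1] = row 2 of A ✓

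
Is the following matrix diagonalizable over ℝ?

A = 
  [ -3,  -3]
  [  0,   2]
Yes

tr(A) = -1, det(A) = -6
Characteristic polynomial: λ² - tr(A)λ + det(A) = λ² + λ - 6
λ² + λ - 6 = (λ + 3)(λ - 2)
Eigenvalues: 2, -3
λ=-3: alg. mult. = 1, geom. mult. = 2 - rank(A - (-3)I) = 2 - 1 = 1
λ=2: alg. mult. = 1, geom. mult. = 2 - rank(A - (2)I) = 2 - 1 = 1
Sum of geometric multiplicities equals n, so A has n independent eigenvectors.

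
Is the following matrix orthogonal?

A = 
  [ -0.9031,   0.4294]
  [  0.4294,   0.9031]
Yes

AᵀA = 
  [  1,   0]
  [  0,   1]
≈ I (equal to I up to the 4-dp rounding of the entries)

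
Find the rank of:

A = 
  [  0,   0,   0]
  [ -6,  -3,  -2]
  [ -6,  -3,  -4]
Row reduce:
Swap R1 ↔ R2
R3 → R3 - (1)·R1
Swap R2 ↔ R3
REF = 
  [ -6,  -3,  -2]
  [  0,   0,  -2]
  [  0,   0,   0]
Pivot columns: 1, 3 → 2 pivots.

rank(A) = 2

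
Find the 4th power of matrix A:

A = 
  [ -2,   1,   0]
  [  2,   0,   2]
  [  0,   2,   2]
A² = A·A:
A²[1,1] = (-2)(-2) + (1)(2) + (0)(0) = 6
A²[1,2] = (-2)(1) + (1)(0) + (0)(2) = -2
A²[1,3] = (-2)(0) + (1)(2) + (0)(2) = 2
A²[2,1] = (2)(-2) + (0)(2) + (2)(0) = -4
A²[2,2] = (2)(1) + (0)(0) + (2)(2) = 6
A²[2,3] = (2)(0) + (0)(2) + (2)(2) = 4
A²[3,1] = (0)(-2) + (2)(2) + (2)(0) = 4
A²[3,2] = (0)(1) + (2)(0) + (2)(2) = 4
A²[3,3] = (0)(0) + (2)(2) + (2)(2) = 8
A² = 
  [  6,  -2,   2]
  [ -4,   6,   4]
  [  4,   4,   8]

A^3 = A^2·A:
A^3[1,1] = (6)(-2) + (-2)(2) + (2)(0) = -16
A^3[1,2] = (6)(1) + (-2)(0) + (2)(2) = 10
A^3[1,3] = (6)(0) + (-2)(2) + (2)(2) = 0
A^3[2,1] = (-4)(-2) + (6)(2) + (4)(0) = 20
A^3[2,2] = (-4)(1) + (6)(0) + (4)(2) = 4
A^3[2,3] = (-4)(0) + (6)(2) + (4)(2) = 20
A^3[3,1] = (4)(-2) + (4)(2) + (8)(0) = 0
A^3[3,2] = (4)(1) + (4)(0) + (8)(2) = 20
A^3[3,3] = (4)(0) + (4)(2) + (8)(2) = 24
A^3 = 
  [-16,  10,   0]
  [ 20,   4,  20]
  [  0,  20,  24]

A^4 = A^3·A:
A^4[1,1] = (-16)(-2) + (10)(2) + (0)(0) = 52
A^4[1,2] = (-16)(1) + (10)(0) + (0)(2) = -16
A^4[1,3] = (-16)(0) + (10)(2) + (0)(2) = 20
A^4[2,1] = (20)(-2) + (4)(2) + (20)(0) = -32
A^4[2,2] = (20)(1) + (4)(0) + (20)(2) = 60
A^4[2,3] = (20)(0) + (4)(2) + (20)(2) = 48
A^4[3,1] = (0)(-2) + (20)(2) + (24)(0) = 40
A^4[3,2] = (0)(1) + (20)(0) + (24)(2) = 48
A^4[3,3] = (0)(0) + (20)(2) + (24)(2) = 88
A^4 = 
  [ 52, -16,  20]
  [-32,  60,  48]
  [ 40,  48,  88]

Therefore
A^4 = 
  [ 52, -16,  20]
  [-32,  60,  48]
  [ 40,  48,  88]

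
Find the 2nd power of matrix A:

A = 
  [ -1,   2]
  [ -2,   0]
A² = A·A:
A²[1,1] = (-1)(-1) + (2)(-2) = -3
A²[1,2] = (-1)(2) + (2)(0) = -2
A²[2,1] = (-2)(-1) + (0)(-2) = 2
A²[2,2] = (-2)(2) + (0)(0) = -4
A² = 
  [ -3,  -2]
  [  2,  -4]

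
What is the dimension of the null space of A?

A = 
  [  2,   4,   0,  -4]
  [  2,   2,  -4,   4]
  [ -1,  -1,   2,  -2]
nullity(A) = 2

Row reduce:
R2 → R2 - (1)·R1
R3 → R3 + (1/2)·R1
R3 → R3 + (1/2)·R2
REF = 
  [  2,   4,   0,  -4]
  [  0,  -2,  -4,   8]
  [  0,   0,   0,   0]
Pivot columns: 1, 2 → 2 pivots.
rank(A) = 2, so nullity(A) = 4 - 2 = 2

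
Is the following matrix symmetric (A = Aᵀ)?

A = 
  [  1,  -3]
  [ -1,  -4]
No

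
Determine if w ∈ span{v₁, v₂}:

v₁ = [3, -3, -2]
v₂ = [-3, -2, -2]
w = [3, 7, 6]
Yes

Form the augmented matrix and row-reduce:
[v₁|v₂|w] = 
  [  3,  -3,   3]
  [ -3,  -2,   7]
  [ -2,  -2,   6]
R2 → R2 + (1)·R1
R3 → R3 + (2/3)·R1
R3 → R3 - (4/5)·R2
REF = 
  [  3,  -3,   3]
  [  0,  -5,  10]
  [  0,   0,   0]

No row of the form [0 0 | nonzero], so the system is consistent. Back-substitution gives c₁ = -1, c₂ = -2: w = (-1)·v₁ + (-2)·v₂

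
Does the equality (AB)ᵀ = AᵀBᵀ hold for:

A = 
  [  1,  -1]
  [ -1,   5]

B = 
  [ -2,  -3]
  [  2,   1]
No

(AB)ᵀ = 
  [ -4,  12]
  [ -4,   8]

AᵀBᵀ = 
  [  1,   1]
  [-13,   3]

The two matrices differ, so (AB)ᵀ ≠ AᵀBᵀ in general. The correct identity is (AB)ᵀ = BᵀAᵀ.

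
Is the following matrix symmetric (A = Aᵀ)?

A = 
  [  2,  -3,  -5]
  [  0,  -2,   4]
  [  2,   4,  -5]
No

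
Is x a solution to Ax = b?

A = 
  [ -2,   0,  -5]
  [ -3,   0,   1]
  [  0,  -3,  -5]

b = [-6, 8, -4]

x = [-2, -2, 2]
Yes

Ax = [-6, 8, -4] = b ✓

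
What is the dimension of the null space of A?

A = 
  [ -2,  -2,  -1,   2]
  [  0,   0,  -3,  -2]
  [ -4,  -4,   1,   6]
nullity(A) = 2

Row reduce:
R3 → R3 - (2)·R1
R3 → R3 + (1)·R2
REF = 
  [ -2,  -2,  -1,   2]
  [  0,   0,  -3,  -2]
  [  0,   0,   0,   0]
Pivot columns: 1, 3 → 2 pivots.
rank(A) = 2, so nullity(A) = 4 - 2 = 2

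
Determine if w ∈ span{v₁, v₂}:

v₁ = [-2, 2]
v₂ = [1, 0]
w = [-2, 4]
Yes

Form the augmented matrix and row-reduce:
[v₁|v₂|w] = 
  [ -2,   1,  -2]
  [  2,   0,   4]
R2 → R2 + (1)·R1
REF = 
  [ -2,   1,  -2]
  [  0,   1,   2]

No row of the form [0 0 | nonzero], so the system is consistent. Back-substitution gives c₁ = 2, c₂ = 2: w = (2)·v₁ + (2)·v₂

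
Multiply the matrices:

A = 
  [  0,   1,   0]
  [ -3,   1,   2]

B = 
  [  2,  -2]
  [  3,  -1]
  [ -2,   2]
A is 2×3 and B is 3×2, so AB is 2×2. Each entry is (row of A)·(column of B):
AB[1,1] = (0)(2) + (1)(3) + (0)(-2) = 3
AB[1,2] = (0)(-2) + (1)(-1) + (0)(2) = -1
AB[2,1] = (-3)(2) + (1)(3) + (2)(-2) = -7
AB[2,2] = (-3)(-2) + (1)(-1) + (2)(2) = 9

AB = 
  [  3,  -1]
  [ -7,   9]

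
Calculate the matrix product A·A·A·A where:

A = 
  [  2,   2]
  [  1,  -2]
A^4 = 
  [ 36,   0]
  [  0,  36]

A² = A·A:
A²[1,1] = (2)(2) + (2)(1) = 6
A²[1,2] = (2)(2) + (2)(-2) = 0
A²[2,1] = (1)(2) + (-2)(1) = 0
A²[2,2] = (1)(2) + (-2)(-2) = 6
A² = 
  [  6,   0]
  [  0,   6]

A^3 = A^2·A:
A^3[1,1] = (6)(2) + (0)(1) = 12
A^3[1,2] = (6)(2) + (0)(-2) = 12
A^3[2,1] = (0)(2) + (6)(1) = 6
A^3[2,2] = (0)(2) + (6)(-2) = -12
A^3 = 
  [ 12,  12]
  [  6, -12]

A^4 = A^3·A:
A^4[1,1] = (12)(2) + (12)(1) = 36
A^4[1,2] = (12)(2) + (12)(-2) = 0
A^4[2,1] = (6)(2) + (-12)(1) = 0
A^4[2,2] = (6)(2) + (-12)(-2) = 36
A^4 = 
  [ 36,   0]
  [  0,  36]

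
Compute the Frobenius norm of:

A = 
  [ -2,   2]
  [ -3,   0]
||A||_F = 4.123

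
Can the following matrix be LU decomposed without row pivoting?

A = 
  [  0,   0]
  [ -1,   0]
No.
A[1,1] = 0 but A[2,1] = -1 ≠ 0. Any LU with L unit lower triangular has (LU)[1,1] = U[1,1] and (LU)[2,1] = L[2,1]·U[1,1]; matching A forces U[1,1] = 0, which then forces (LU)[2,1] = 0 ≠ -1. A row swap (pivoting) is required.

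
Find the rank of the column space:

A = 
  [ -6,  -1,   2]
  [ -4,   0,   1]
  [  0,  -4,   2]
dim(Col(A)) = 2

Row reduce:
R2 → R2 - (2/3)·R1
R3 → R3 + (6)·R2
REF = 
  [  -6,   -1,    2]
  [   0,  2/3, -1/3]
  [   0,    0,    0]
Pivot columns: 1, 2 → 2 pivots.
dim(Col(A)) = number of pivot columns = 2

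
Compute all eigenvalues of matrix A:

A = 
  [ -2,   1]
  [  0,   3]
λ = 3, -2

tr(A) = 1, det(A) = -6
Characteristic polynomial: λ² - tr(A)λ + det(A) = λ² - λ - 6
λ² - λ - 6 = (λ + 2)(λ - 3)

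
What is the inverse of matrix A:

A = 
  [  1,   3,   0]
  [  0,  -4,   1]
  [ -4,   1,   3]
det(A) = (1)·((-4)(3) - (1)(1)) - (3)·((0)(3) - (1)(-4)) + (0)·((0)(1) - (-4)(-4))
  = (1)(-13) - (3)(4) + (0)(-16)
  = -25
det(A) = -25 ≠ 0, so A is invertible.

Cofactors Cᵢⱼ = (-1)ⁱ⁺ʲ·Mᵢⱼ:
C = 
  [-13,  -4, -16]
  [ -9,   3, -13]
  [  3,  -1,  -4]

adj(A) = Cᵀ:
adj(A) = 
  [-13,  -9,   3]
  [ -4,   3,  -1]
  [-16, -13,  -4]

A⁻¹ = (-1/25) · adj(A):
A⁻¹ = 
  [13/25,  9/25, -3/25]
  [ 4/25, -3/25,  1/25]
  [16/25, 13/25,  4/25]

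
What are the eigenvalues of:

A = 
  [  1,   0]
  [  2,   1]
tr(A) = 2, det(A) = 1
Characteristic polynomial: λ² - tr(A)λ + det(A) = λ² - 2λ + 1
λ² - 2λ + 1 = (λ - 1)²

λ = 1, 1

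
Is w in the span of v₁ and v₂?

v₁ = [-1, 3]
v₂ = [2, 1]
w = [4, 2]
Yes

Form the augmented matrix and row-reduce:
[v₁|v₂|w] = 
  [ -1,   2,   4]
  [  3,   1,   2]
R2 → R2 + (3)·R1
REF = 
  [ -1,   2,   4]
  [  0,   7,  14]

No row of the form [0 0 | nonzero], so the system is consistent. Back-substitution gives c₁ = 0, c₂ = 2: w = (0)·v₁ + (2)·v₂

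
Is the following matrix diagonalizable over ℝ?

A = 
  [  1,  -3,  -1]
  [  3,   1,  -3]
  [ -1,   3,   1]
No

Characteristic polynomial: det(λI - A) = λ³ - 3λ² + 20λ
The constant term is 0, so λ = 0 is a root: p(λ) = λ(λ² - 3λ + 20)
λ² - 3λ + 20 = 0  ⇒  λ = (3 ± √((-3)² - 4·(20)))/2 = (3 ± √(-71))/2
  = (3 + i√71)/2,  (3 - i√71)/2
Eigenvalues: 0, (3 + i√71)/2, (3 - i√71)/2  (≈ 0, 1.5 + 4.213i, 1.5 - 4.213i)
Has complex eigenvalues (not diagonalizable over ℝ).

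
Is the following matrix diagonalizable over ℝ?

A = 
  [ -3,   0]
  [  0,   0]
Yes

tr(A) = -3, det(A) = 0
Characteristic polynomial: λ² - tr(A)λ + det(A) = λ² + 3λ
λ² + 3λ = λ(λ + 3)
Eigenvalues: 0, -3
λ=-3: alg. mult. = 1, geom. mult. = 2 - rank(A - (-3)I) = 2 - 1 = 1
λ=0: alg. mult. = 1, geom. mult. = 2 - rank(A - (0)I) = 2 - 1 = 1
Sum of geometric multiplicities equals n, so A has n independent eigenvectors.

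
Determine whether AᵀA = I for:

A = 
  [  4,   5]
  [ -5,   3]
No

AᵀA = 
  [ 41,   5]
  [  5,  34]
≠ I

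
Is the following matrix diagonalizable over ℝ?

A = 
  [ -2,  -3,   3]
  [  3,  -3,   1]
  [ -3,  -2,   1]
No

Characteristic polynomial: det(λI - A) = λ³ + 4λ² + 21λ + 25
By the rational root theorem any rational root is an integer dividing 25; none of those is a root, so p(λ) has no rational roots and hence (being an irreducible cubic) no repeated roots.
Discriminant of the cubic: Δ = -15463
Δ < 0 ⇒ one real eigenvalue and a complex-conjugate pair: λ ≈ -1.278 + 3.959i, -1.278 - 3.959i, -1.444
Has complex eigenvalues (not diagonalizable over ℝ).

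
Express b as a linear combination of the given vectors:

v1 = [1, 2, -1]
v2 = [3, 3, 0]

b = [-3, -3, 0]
c1 = 0, c2 = -1

b = 0·v1 + -1·v2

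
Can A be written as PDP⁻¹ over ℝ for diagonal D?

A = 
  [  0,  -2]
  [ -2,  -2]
Yes

tr(A) = -2, det(A) = -4
Characteristic polynomial: λ² - tr(A)λ + det(A) = λ² + 2λ - 4
λ² + 2λ - 4 = 0  ⇒  λ = (-2 ± √((2)² - 4·(-4)))/2 = (-2 ± √(20))/2
  = -1 + √5,  -1 - √5
Eigenvalues: -1 + √5, -1 - √5  (≈ 1.236, -3.236)
The two irrational eigenvalues are distinct (simple), so each has alg. mult. = geom. mult. = 1.
Sum of geometric multiplicities equals n, so A has n independent eigenvectors.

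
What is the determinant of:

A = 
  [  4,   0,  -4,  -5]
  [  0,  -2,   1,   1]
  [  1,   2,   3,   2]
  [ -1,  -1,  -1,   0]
-15

Cofactor expansion along row 1: det(A) = a₁₁M₁₁ - a₁₂M₁₂ + a₁₃M₁₃ - a₁₄M₁₄

M₁₁ = det[[-2, 1, 1]; [2, 3, 2]; [-1, -1, 0]]
  = (-2)·((3)(0) - (2)(-1)) - (1)·((2)(0) - (2)(-1)) + (1)·((2)(-1) - (3)(-1))
  = (-2)(2) - (1)(2) + (1)(1)
  = -5
M₁₂ = det[[0, 1, 1]; [1, 3, 2]; [-1, -1, 0]]
  = (0)·((3)(0) - (2)(-1)) - (1)·((1)(0) - (2)(-1)) + (1)·((1)(-1) - (3)(-1))
  = (0)(2) - (1)(2) + (1)(2)
  = 0
M₁₃ = det[[0, -2, 1]; [1, 2, 2]; [-1, -1, 0]]
  = (0)·((2)(0) - (2)(-1)) - (-2)·((1)(0) - (2)(-1)) + (1)·((1)(-1) - (2)(-1))
  = (0)(2) - (-2)(2) + (1)(1)
  = 5
M₁₄ = det[[0, -2, 1]; [1, 2, 3]; [-1, -1, -1]]
  = (0)·((2)(-1) - (3)(-1)) - (-2)·((1)(-1) - (3)(-1)) + (1)·((1)(-1) - (2)(-1))
  = (0)(1) - (-2)(2) + (1)(1)
  = 5

det(A) = (4)(-5) - (0)(0) + (-4)(5) - (-5)(5) = -15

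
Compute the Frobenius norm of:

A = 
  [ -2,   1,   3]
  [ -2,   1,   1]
||A||_F = 4.472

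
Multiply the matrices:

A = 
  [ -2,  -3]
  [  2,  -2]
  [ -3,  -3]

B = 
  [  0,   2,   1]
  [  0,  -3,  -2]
AB = 
  [  0,   5,   4]
  [  0,  10,   6]
  [  0,   3,   3]

A is 3×2 and B is 2×3, so AB is 3×3. Each entry is (row of A)·(column of B):
AB[1,1] = (-2)(0) + (-3)(0) = 0
AB[1,2] = (-2)(2) + (-3)(-3) = 5
AB[1,3] = (-2)(1) + (-3)(-2) = 4
AB[2,1] = (2)(0) + (-2)(0) = 0
AB[2,2] = (2)(2) + (-2)(-3) = 10
AB[2,3] = (2)(1) + (-2)(-2) = 6
AB[3,1] = (-3)(0) + (-3)(0) = 0
AB[3,2] = (-3)(2) + (-3)(-3) = 3
AB[3,3] = (-3)(1) + (-3)(-2) = 3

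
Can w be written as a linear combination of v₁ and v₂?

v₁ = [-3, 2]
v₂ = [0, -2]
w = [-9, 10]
Yes

Form the augmented matrix and row-reduce:
[v₁|v₂|w] = 
  [ -3,   0,  -9]
  [  2,  -2,  10]
R2 → R2 + (2/3)·R1
REF = 
  [ -3,   0,  -9]
  [  0,  -2,   4]

No row of the form [0 0 | nonzero], so the system is consistent. Back-substitution gives c₁ = 3, c₂ = -2: w = (3)·v₁ + (-2)·v₂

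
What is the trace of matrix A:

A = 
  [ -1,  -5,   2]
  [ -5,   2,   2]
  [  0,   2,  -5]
-4

tr(A) = -1 + 2 + -5 = -4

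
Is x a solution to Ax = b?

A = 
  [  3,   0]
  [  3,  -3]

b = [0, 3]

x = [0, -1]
Yes

Ax = [0, 3] = b ✓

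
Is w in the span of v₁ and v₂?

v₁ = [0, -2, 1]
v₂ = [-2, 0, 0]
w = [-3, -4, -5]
No

Form the augmented matrix and row-reduce:
[v₁|v₂|w] = 
  [  0,  -2,  -3]
  [ -2,   0,  -4]
  [  1,   0,  -5]
Swap R1 ↔ R2
R3 → R3 + (1/2)·R1
REF = 
  [ -2,   0,  -4]
  [  0,  -2,  -3]
  [  0,   0,  -7]

Row 3 reads [0 0 | -7], i.e. 0 = -7, so the system is inconsistent and w ∉ span{v₁, v₂}.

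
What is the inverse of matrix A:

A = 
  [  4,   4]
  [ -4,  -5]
det(A) = (4)(-5) - (4)(-4) = -4
For a 2×2 matrix, A⁻¹ = (1/det(A)) · [[d, -b], [-c, a]]
    = (-1/4) · [[-5, -4], [4, 4]]

A⁻¹ = 
  [5/4,   1]
  [ -1,  -1]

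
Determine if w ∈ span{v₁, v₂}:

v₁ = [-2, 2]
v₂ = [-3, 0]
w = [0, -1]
Yes

Form the augmented matrix and row-reduce:
[v₁|v₂|w] = 
  [ -2,  -3,   0]
  [  2,   0,  -1]
R2 → R2 + (1)·R1
REF = 
  [ -2,  -3,   0]
  [  0,  -3,  -1]

No row of the form [0 0 | nonzero], so the system is consistent. Back-substitution gives c₁ = -1/2, c₂ = 1/3: w = (-1/2)·v₁ + (1/3)·v₂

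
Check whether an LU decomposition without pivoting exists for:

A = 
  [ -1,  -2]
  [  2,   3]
Yes.
A[1,1] = -1 ≠ 0, so Gaussian elimination proceeds without a row swap: multiplier ℓ₂₁ = (2)/(-1) = -2, and U[2,2] = 3 - (-2)(-2) = -1.
L = 
  [  1,   0]
  [ -2,   1]
U = 
  [ -1,  -2]
  [  0,  -1]
Check row 2 of LU: [(-2)(-1), (-2)(-2) + (-1)] = [2, 3] = row 2 of A ✓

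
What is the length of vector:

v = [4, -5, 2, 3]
7.348

||v||₂ = √((4)² + (-5)² + (2)² + (3)²) = √54 = 7.348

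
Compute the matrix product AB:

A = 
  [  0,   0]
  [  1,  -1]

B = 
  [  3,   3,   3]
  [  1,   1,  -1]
AB = 
  [  0,   0,   0]
  [  2,   2,   4]

A is 2×2 and B is 2×3, so AB is 2×3. Each entry is (row of A)·(column of B):
AB[1,1] = (0)(3) + (0)(1) = 0
AB[1,2] = (0)(3) + (0)(1) = 0
AB[1,3] = (0)(3) + (0)(-1) = 0
AB[2,1] = (1)(3) + (-1)(1) = 2
AB[2,2] = (1)(3) + (-1)(1) = 2
AB[2,3] = (1)(3) + (-1)(-1) = 4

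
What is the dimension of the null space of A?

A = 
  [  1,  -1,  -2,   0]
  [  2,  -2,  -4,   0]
nullity(A) = 3

Row reduce:
R2 → R2 - (2)·R1
REF = 
  [  1,  -1,  -2,   0]
  [  0,   0,   0,   0]
Pivot columns: 1 → 1 pivot.
rank(A) = 1, so nullity(A) = 4 - 1 = 3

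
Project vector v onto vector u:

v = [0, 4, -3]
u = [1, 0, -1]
v·u = (0)(1) + (4)(0) + (-3)(-1) = 3
u·u = (1)² + (0)² + (-1)² = 2
proj_u(v) = (v·u / u·u) × u = (3/2) × u

proj_u(v) = [3/2, 0, -3/2]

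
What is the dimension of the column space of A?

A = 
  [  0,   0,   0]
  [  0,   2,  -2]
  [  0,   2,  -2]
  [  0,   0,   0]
Row reduce:
Swap R1 ↔ R2
R3 → R3 - (1)·R1
REF = 
  [  0,   2,  -2]
  [  0,   0,   0]
  [  0,   0,   0]
  [  0,   0,   0]
Pivot columns: 2 → 1 pivot.
dim(Col(A)) = number of pivot columns = 1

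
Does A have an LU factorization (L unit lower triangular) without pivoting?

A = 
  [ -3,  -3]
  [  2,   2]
Yes.
A[1,1] = -3 ≠ 0, so Gaussian elimination proceeds without a row swap: multiplier ℓ₂₁ = (2)/(-3) = -2/3, and U[2,2] = 2 - (-2/3)(-3) = 0.
L = 
  [   1,    0]
  [-2/3,    1]
U = 
  [ -3,  -3]
  [  0,   0]
Check row 2 of LU: [(-2/3)(-3), (-2/3)(-3) + 0] = [2, 2] = row 2 of A ✓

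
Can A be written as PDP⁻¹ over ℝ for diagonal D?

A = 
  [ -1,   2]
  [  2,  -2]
Yes

tr(A) = -3, det(A) = -2
Characteristic polynomial: λ² - tr(A)λ + det(A) = λ² + 3λ - 2
λ² + 3λ - 2 = 0  ⇒  λ = (-3 ± √((3)² - 4·(-2)))/2 = (-3 ± √(17))/2
  = (-3 + √17)/2,  (-3 - √17)/2
Eigenvalues: (-3 + √17)/2, (-3 - √17)/2  (≈ 0.5616, -3.562)
The two irrational eigenvalues are distinct (simple), so each has alg. mult. = geom. mult. = 1.
Sum of geometric multiplicities equals n, so A has n independent eigenvectors.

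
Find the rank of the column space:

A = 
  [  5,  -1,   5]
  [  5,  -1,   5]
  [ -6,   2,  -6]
Row reduce:
R2 → R2 - (1)·R1
R3 → R3 + (6/5)·R1
Swap R2 ↔ R3
REF = 
  [  5,  -1,   5]
  [  0, 4/5,   0]
  [  0,   0,   0]
Pivot columns: 1, 2 → 2 pivots.
dim(Col(A)) = number of pivot columns = 2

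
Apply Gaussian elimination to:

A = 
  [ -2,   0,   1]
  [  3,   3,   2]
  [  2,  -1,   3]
Row operations:
R2 → R2 + (3/2)·R1
R3 → R3 + (1)·R1
R3 → R3 + (1/3)·R2

Resulting echelon form:
REF = 
  [  -2,    0,    1]
  [   0,    3,  7/2]
  [   0,    0, 31/6]

Rank = 3 (number of non-zero pivot rows).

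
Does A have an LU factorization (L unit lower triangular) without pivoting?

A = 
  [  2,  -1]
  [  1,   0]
Yes.
A[1,1] = 2 ≠ 0, so Gaussian elimination proceeds without a row swap: multiplier ℓ₂₁ = (1)/(2) = 1/2, and U[2,2] = 0 - (1/2)(-1) = 1/2.
L = 
  [  1,   0]
  [1/2,   1]
U = 
  [  2,  -1]
  [  0, 1/2]
Check row 2 of LU: [(1/2)(2), (1/2)(-1) + (1/2)] = [1, 0] = row 2 of A ✓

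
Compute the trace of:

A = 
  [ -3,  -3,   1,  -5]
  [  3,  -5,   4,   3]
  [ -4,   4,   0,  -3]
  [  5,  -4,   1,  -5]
-13

tr(A) = -3 + -5 + 0 + -5 = -13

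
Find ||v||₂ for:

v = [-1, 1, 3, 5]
6

||v||₂ = √((-1)² + (1)² + (3)² + (5)²) = √36 = 6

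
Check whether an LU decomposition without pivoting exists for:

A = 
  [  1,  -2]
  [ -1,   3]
Yes.
A[1,1] = 1 ≠ 0, so Gaussian elimination proceeds without a row swap: multiplier ℓ₂₁ = (-1)/(1) = -1, and U[2,2] = 3 - (-1)(-2) = 1.
L = 
  [  1,   0]
  [ -1,   1]
U = 
  [  1,  -2]
  [  0,   1]
Check row 2 of LU: [(-1)(1), (-1)(-2) + 1] = [-1, 3] = row 2 of A ✓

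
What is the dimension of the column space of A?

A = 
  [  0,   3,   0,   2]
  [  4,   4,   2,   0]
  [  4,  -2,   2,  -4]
dim(Col(A)) = 2

Row reduce:
Swap R1 ↔ R2
R3 → R3 - (1)·R1
R3 → R3 + (2)·R2
REF = 
  [  4,   4,   2,   0]
  [  0,   3,   0,   2]
  [  0,   0,   0,   0]
Pivot columns: 1, 2 → 2 pivots.
dim(Col(A)) = number of pivot columns = 2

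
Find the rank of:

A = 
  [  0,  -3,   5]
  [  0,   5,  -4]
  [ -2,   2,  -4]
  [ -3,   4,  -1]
Row reduce:
Swap R1 ↔ R3
R4 → R4 - (3/2)·R1
R3 → R3 + (3/5)·R2
R4 → R4 - (1/5)·R2
R4 → R4 - (29/13)·R3
REF = 
  [  -2,    2,   -4]
  [   0,    5,   -4]
  [   0,    0, 13/5]
  [   0,    0,    0]
Pivot columns: 1, 2, 3 → 3 pivots.

rank(A) = 3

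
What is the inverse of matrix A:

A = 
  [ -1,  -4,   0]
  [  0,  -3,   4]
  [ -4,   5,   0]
det(A) = (-1)·((-3)(0) - (4)(5)) - (-4)·((0)(0) - (4)(-4)) + (0)·((0)(5) - (-3)(-4))
  = (-1)(-20) - (-4)(16) + (0)(-12)
  = 84
det(A) = 84 ≠ 0, so A is invertible.

Cofactors Cᵢⱼ = (-1)ⁱ⁺ʲ·Mᵢⱼ:
C = 
  [-20, -16, -12]
  [  0,   0,  21]
  [-16,   4,   3]

adj(A) = Cᵀ:
adj(A) = 
  [-20,   0, -16]
  [-16,   0,   4]
  [-12,  21,   3]

A⁻¹ = (1/84) · adj(A):
A⁻¹ = 
  [-5/21,     0, -4/21]
  [-4/21,     0,  1/21]
  [ -1/7,   1/4,  1/28]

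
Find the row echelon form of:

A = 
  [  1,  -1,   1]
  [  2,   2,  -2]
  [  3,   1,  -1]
Row operations:
R2 → R2 - (2)·R1
R3 → R3 - (3)·R1
R3 → R3 - (1)·R2

Resulting echelon form:
REF = 
  [  1,  -1,   1]
  [  0,   4,  -4]
  [  0,   0,   0]

Rank = 2 (number of non-zero pivot rows).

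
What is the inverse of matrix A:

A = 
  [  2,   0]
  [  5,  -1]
det(A) = (2)(-1) - (0)(5) = -2
For a 2×2 matrix, A⁻¹ = (1/det(A)) · [[d, -b], [-c, a]]
    = (-1/2) · [[-1, 0], [-5, 2]]

A⁻¹ = 
  [1/2,   0]
  [5/2,  -1]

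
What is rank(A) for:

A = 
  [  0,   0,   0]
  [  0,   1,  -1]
Row reduce:
Swap R1 ↔ R2
REF = 
  [  0,   1,  -1]
  [  0,   0,   0]
Pivot columns: 2 → 1 pivot.

rank(A) = 1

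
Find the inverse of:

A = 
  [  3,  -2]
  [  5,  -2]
det(A) = (3)(-2) - (-2)(5) = 4
For a 2×2 matrix, A⁻¹ = (1/det(A)) · [[d, -b], [-c, a]]
    = (1/4) · [[-2, 2], [-5, 3]]

A⁻¹ = 
  [-1/2,  1/2]
  [-5/4,  3/4]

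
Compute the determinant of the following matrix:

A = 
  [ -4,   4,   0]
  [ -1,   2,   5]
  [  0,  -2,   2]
-48

Cofactor expansion along row 1:
det(A) = (-4)·((2)(2) - (5)(-2)) - (4)·((-1)(2) - (5)(0)) + (0)·((-1)(-2) - (2)(0))
  = (-4)(14) - (4)(-2) + (0)(2)
  = -48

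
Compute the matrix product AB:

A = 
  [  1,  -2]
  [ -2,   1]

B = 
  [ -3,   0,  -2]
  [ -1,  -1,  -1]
A is 2×2 and B is 2×3, so AB is 2×3. Each entry is (row of A)·(column of B):
AB[1,1] = (1)(-3) + (-2)(-1) = -1
AB[1,2] = (1)(0) + (-2)(-1) = 2
AB[1,3] = (1)(-2) + (-2)(-1) = 0
AB[2,1] = (-2)(-3) + (1)(-1) = 5
AB[2,2] = (-2)(0) + (1)(-1) = -1
AB[2,3] = (-2)(-2) + (1)(-1) = 3

AB = 
  [ -1,   2,   0]
  [  5,  -1,   3]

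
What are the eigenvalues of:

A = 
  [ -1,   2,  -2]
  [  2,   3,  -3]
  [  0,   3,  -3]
λ = 0, (-1 + √17)/2, (-1 - √17)/2  (≈ 0, 1.562, -2.562)

Characteristic polynomial: det(λI - A) = λ³ + λ² - 4λ
The constant term is 0, so λ = 0 is a root: p(λ) = λ(λ² + λ - 4)
λ² + λ - 4 = 0  ⇒  λ = (-1 ± √((1)² - 4·(-4)))/2 = (-1 ± √(17))/2
  = (-1 + √17)/2,  (-1 - √17)/2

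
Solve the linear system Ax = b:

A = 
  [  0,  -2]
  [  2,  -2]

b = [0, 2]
x = [1, 0]

Row reduce the augmented matrix [A|b]:
Swap R1 ↔ R2
REF = 
  [  2,  -2,   2]
  [  0,  -2,   0]

Back-substitution:
x₂ = 0 / (-2) = 0
x₁ = (2 - (-2)(0)) / 2 = 1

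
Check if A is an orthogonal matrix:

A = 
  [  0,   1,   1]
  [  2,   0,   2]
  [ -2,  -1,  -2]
No

AᵀA = 
  [  8,   2,   8]
  [  2,   2,   3]
  [  8,   3,   9]
≠ I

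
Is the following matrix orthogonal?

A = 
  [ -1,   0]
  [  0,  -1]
Yes

AᵀA = 
  [  1,   0]
  [  0,   1]
= I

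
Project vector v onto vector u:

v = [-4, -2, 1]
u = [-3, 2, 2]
v·u = (-4)(-3) + (-2)(2) + (1)(2) = 10
u·u = (-3)² + (2)² + (2)² = 17
proj_u(v) = (v·u / u·u) × u = (10/17) × u

proj_u(v) = [-30/17, 20/17, 20/17]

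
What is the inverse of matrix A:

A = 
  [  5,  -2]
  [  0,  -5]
det(A) = (5)(-5) - (-2)(0) = -25
For a 2×2 matrix, A⁻¹ = (1/det(A)) · [[d, -b], [-c, a]]
    = (-1/25) · [[-5, 2], [0, 5]]

A⁻¹ = 
  [  1/5, -2/25]
  [    0,  -1/5]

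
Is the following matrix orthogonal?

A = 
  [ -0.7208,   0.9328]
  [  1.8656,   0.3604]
No

AᵀA = 
  [  4,   0]
  [  0,   1]
≠ I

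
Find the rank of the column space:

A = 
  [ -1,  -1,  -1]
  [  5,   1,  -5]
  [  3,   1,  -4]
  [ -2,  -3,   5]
dim(Col(A)) = 3

Row reduce:
R2 → R2 + (5)·R1
R3 → R3 + (3)·R1
R4 → R4 - (2)·R1
R3 → R3 - (1/2)·R2
R4 → R4 - (1/4)·R2
R4 → R4 + (19/4)·R3
REF = 
  [ -1,  -1,  -1]
  [  0,  -4, -10]
  [  0,   0,  -2]
  [  0,   0,   0]
Pivot columns: 1, 2, 3 → 3 pivots.
dim(Col(A)) = number of pivot columns = 3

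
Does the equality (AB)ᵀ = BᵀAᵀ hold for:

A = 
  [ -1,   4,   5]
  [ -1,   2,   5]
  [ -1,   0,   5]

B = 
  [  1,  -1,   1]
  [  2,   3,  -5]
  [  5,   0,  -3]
Yes

(AB)ᵀ = 
  [ 32,  28,  24]
  [ 13,   7,   1]
  [-36, -26, -16]

BᵀAᵀ = 
  [ 32,  28,  24]
  [ 13,   7,   1]
  [-36, -26, -16]

Both sides are equal — this is the standard identity (AB)ᵀ = BᵀAᵀ, which holds for all A, B.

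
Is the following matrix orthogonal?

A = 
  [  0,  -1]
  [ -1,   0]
Yes

AᵀA = 
  [  1,   0]
  [  0,   1]
= I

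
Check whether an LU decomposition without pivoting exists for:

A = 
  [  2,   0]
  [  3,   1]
Yes.
A[1,1] = 2 ≠ 0, so Gaussian elimination proceeds without a row swap: multiplier ℓ₂₁ = (3)/(2) = 3/2, and U[2,2] = 1 - (3/2)(0) = 1.
L = 
  [  1,   0]
  [3/2,   1]
U = 
  [  2,   0]
  [  0,   1]
Check row 2 of LU: [(3/2)(2), (3/2)(0) + 1] = [3, 1] = row 2 of A ✓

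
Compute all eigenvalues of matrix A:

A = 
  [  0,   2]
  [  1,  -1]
tr(A) = -1, det(A) = -2
Characteristic polynomial: λ² - tr(A)λ + det(A) = λ² + λ - 2
λ² + λ - 2 = (λ + 2)(λ - 1)

λ = 1, -2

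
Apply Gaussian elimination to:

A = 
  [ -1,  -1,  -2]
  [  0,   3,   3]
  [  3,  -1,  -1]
Row operations:
R3 → R3 + (3)·R1
R3 → R3 + (4/3)·R2

Resulting echelon form:
REF = 
  [ -1,  -1,  -2]
  [  0,   3,   3]
  [  0,   0,  -3]

Rank = 3 (number of non-zero pivot rows).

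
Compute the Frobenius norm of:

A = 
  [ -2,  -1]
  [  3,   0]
||A||_F = 3.742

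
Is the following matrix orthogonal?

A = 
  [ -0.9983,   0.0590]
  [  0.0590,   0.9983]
Yes

AᵀA = 
  [  1.0001,   0]
  [  0,   1.0001]
≈ I (equal to I up to the 4-dp rounding of the entries)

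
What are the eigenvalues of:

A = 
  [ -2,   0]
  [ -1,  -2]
λ = -2, -2

tr(A) = -4, det(A) = 4
Characteristic polynomial: λ² - tr(A)λ + det(A) = λ² + 4λ + 4
λ² + 4λ + 4 = (λ + 2)²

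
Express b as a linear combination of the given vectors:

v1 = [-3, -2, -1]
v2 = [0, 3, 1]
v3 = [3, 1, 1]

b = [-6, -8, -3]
c1 = 3, c2 = -1, c3 = 1

b = 3·v1 + -1·v2 + 1·v3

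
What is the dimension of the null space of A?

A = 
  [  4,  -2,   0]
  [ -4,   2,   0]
nullity(A) = 2

Row reduce:
R2 → R2 + (1)·R1
REF = 
  [  4,  -2,   0]
  [  0,   0,   0]
Pivot columns: 1 → 1 pivot.
rank(A) = 1, so nullity(A) = 3 - 1 = 2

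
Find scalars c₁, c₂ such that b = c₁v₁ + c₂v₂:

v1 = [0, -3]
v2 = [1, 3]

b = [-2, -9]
c1 = 1, c2 = -2

b = 1·v1 + -2·v2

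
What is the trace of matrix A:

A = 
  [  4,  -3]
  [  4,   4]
8

tr(A) = 4 + 4 = 8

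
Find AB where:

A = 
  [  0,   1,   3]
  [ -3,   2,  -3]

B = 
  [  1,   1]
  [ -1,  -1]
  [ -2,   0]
AB = 
  [ -7,  -1]
  [  1,  -5]

A is 2×3 and B is 3×2, so AB is 2×2. Each entry is (row of A)·(column of B):
AB[1,1] = (0)(1) + (1)(-1) + (3)(-2) = -7
AB[1,2] = (0)(1) + (1)(-1) + (3)(0) = -1
AB[2,1] = (-3)(1) + (2)(-1) + (-3)(-2) = 1
AB[2,2] = (-3)(1) + (2)(-1) + (-3)(0) = -5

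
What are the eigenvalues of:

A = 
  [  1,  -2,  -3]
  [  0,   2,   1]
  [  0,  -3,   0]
λ = 1, 1 + i√2, 1 - i√2  (≈ 1, 1 + 1.414i, 1 - 1.414i)

Characteristic polynomial: det(λI - A) = λ³ - 3λ² + 5λ - 3
Testing integer divisors of the constant term: p(1) = 0, so (λ - 1) is a factor:
p(λ) = (λ - 1)(λ² - 2λ + 3)
λ² - 2λ + 3 = 0  ⇒  λ = (2 ± √((-2)² - 4·(3)))/2 = (2 ± √(-8))/2
  = 1 + i√2,  1 - i√2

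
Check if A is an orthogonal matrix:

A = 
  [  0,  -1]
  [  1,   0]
Yes

AᵀA = 
  [  1,   0]
  [  0,   1]
= I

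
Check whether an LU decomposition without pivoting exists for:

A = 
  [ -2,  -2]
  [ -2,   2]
Yes.
A[1,1] = -2 ≠ 0, so Gaussian elimination proceeds without a row swap: multiplier ℓ₂₁ = (-2)/(-2) = 1, and U[2,2] = 2 - (1)(-2) = 4.
L = 
  [  1,   0]
  [  1,   1]
U = 
  [ -2,  -2]
  [  0,   4]
Check row 2 of LU: [(1)(-2), (1)(-2) + 4] = [-2, 2] = row 2 of A ✓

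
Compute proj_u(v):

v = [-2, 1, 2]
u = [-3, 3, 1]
proj_u(v) = [-33/19, 33/19, 11/19]

v·u = (-2)(-3) + (1)(3) + (2)(1) = 11
u·u = (-3)² + (3)² + (1)² = 19
proj_u(v) = (v·u / u·u) × u = (11/19) × u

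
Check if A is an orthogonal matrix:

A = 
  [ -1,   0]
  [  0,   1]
Yes

AᵀA = 
  [  1,   0]
  [  0,   1]
= I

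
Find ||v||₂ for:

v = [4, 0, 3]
5

||v||₂ = √((4)² + (0)² + (3)²) = √25 = 5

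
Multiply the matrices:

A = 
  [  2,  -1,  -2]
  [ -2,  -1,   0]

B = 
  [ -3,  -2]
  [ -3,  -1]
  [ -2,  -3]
A is 2×3 and B is 3×2, so AB is 2×2. Each entry is (row of A)·(column of B):
AB[1,1] = (2)(-3) + (-1)(-3) + (-2)(-2) = 1
AB[1,2] = (2)(-2) + (-1)(-1) + (-2)(-3) = 3
AB[2,1] = (-2)(-3) + (-1)(-3) + (0)(-2) = 9
AB[2,2] = (-2)(-2) + (-1)(-1) + (0)(-3) = 5

AB = 
  [  1,   3]
  [  9,   5]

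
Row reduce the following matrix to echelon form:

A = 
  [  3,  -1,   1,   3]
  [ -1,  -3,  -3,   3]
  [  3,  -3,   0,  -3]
Row operations:
R2 → R2 + (1/3)·R1
R3 → R3 - (1)·R1
R3 → R3 - (3/5)·R2

Resulting echelon form:
REF = 
  [    3,    -1,     1,     3]
  [    0, -10/3,  -8/3,     4]
  [    0,     0,   3/5, -42/5]

Rank = 3 (number of non-zero pivot rows).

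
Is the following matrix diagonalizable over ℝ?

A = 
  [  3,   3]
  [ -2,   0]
No

tr(A) = 3, det(A) = 6
Characteristic polynomial: λ² - tr(A)λ + det(A) = λ² - 3λ + 6
λ² - 3λ + 6 = 0  ⇒  λ = (3 ± √((-3)² - 4·(6)))/2 = (3 ± √(-15))/2
  = (3 + i√15)/2,  (3 - i√15)/2
Eigenvalues: (3 + i√15)/2, (3 - i√15)/2  (≈ 1.5 + 1.936i, 1.5 - 1.936i)
Has complex eigenvalues (not diagonalizable over ℝ).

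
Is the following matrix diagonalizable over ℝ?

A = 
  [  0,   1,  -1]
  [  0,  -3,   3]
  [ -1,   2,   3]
Yes

Characteristic polynomial: det(λI - A) = λ³ - 16λ
The constant term is 0, so λ = 0 is a root: p(λ) = λ(λ² - 16)
λ² - 16 = (λ + 4)(λ - 4)
Eigenvalues: 0, 4, -4
λ=-4: alg. mult. = 1, geom. mult. = 3 - rank(A - (-4)I) = 3 - 2 = 1
λ=0: alg. mult. = 1, geom. mult. = 3 - rank(A - (0)I) = 3 - 2 = 1
λ=4: alg. mult. = 1, geom. mult. = 3 - rank(A - (4)I) = 3 - 2 = 1
Sum of geometric multiplicities equals n, so A has n independent eigenvectors.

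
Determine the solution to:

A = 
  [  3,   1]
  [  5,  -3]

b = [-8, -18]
Row reduce the augmented matrix [A|b]:
R2 → R2 - (5/3)·R1
REF = 
  [    3,     1,    -8]
  [    0, -14/3, -14/3]

Back-substitution:
x₂ = (-14/3) / (-14/3) = 1
x₁ = (-8 - (1)(1)) / 3 = -3

x = [-3, 1]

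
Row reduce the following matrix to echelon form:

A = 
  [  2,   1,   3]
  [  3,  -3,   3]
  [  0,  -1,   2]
Row operations:
R2 → R2 - (3/2)·R1
R3 → R3 - (2/9)·R2

Resulting echelon form:
REF = 
  [   2,    1,    3]
  [   0, -9/2, -3/2]
  [   0,    0,  7/3]

Rank = 3 (number of non-zero pivot rows).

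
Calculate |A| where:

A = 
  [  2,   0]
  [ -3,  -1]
-2

For a 2×2 matrix, det = ad - bc = (2)(-1) - (0)(-3) = -2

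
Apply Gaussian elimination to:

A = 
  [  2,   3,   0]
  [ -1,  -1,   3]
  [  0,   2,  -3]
Row operations:
R2 → R2 + (1/2)·R1
R3 → R3 - (4)·R2

Resulting echelon form:
REF = 
  [  2,   3,   0]
  [  0, 1/2,   3]
  [  0,   0, -15]

Rank = 3 (number of non-zero pivot rows).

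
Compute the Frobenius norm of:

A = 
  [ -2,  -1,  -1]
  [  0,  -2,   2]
||A||_F = 3.742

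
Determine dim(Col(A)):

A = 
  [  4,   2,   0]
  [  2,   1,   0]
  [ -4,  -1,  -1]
Row reduce:
R2 → R2 - (1/2)·R1
R3 → R3 + (1)·R1
Swap R2 ↔ R3
REF = 
  [  4,   2,   0]
  [  0,   1,  -1]
  [  0,   0,   0]
Pivot columns: 1, 2 → 2 pivots.
dim(Col(A)) = number of pivot columns = 2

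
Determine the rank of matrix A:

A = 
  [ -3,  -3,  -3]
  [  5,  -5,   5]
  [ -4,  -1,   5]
rank(A) = 3

Row reduce:
R2 → R2 + (5/3)·R1
R3 → R3 - (4/3)·R1
R3 → R3 + (3/10)·R2
REF = 
  [ -3,  -3,  -3]
  [  0, -10,   0]
  [  0,   0,   9]
Pivot columns: 1, 2, 3 → 3 pivots.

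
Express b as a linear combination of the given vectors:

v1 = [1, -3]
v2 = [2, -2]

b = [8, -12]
c1 = 2, c2 = 3

b = 2·v1 + 3·v2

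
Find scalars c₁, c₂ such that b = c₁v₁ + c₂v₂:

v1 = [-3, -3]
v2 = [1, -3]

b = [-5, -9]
c1 = 2, c2 = 1

b = 2·v1 + 1·v2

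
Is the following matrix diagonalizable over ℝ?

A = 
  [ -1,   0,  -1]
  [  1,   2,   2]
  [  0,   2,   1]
Yes

Characteristic polynomial: det(λI - A) = λ³ - 2λ² - 5λ
The constant term is 0, so λ = 0 is a root: p(λ) = λ(λ² - 2λ - 5)
λ² - 2λ - 5 = 0  ⇒  λ = (2 ± √((-2)² - 4·(-5)))/2 = (2 ± √(24))/2
  = 1 + √6,  1 - √6
Eigenvalues: 0, 1 + √6, 1 - √6  (≈ 0, 3.449, -1.449)
The two irrational eigenvalues are distinct (simple), so each has alg. mult. = geom. mult. = 1.
λ=0: alg. mult. = 1, geom. mult. = 3 - rank(A - (0)I) = 3 - 2 = 1
Sum of geometric multiplicities equals n, so A has n independent eigenvectors.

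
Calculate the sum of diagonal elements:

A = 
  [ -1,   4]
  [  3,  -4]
-5

tr(A) = -1 + -4 = -5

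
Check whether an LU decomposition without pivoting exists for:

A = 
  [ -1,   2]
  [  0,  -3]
Yes.
A[1,1] = -1 ≠ 0, so Gaussian elimination proceeds without a row swap: multiplier ℓ₂₁ = (0)/(-1) = 0, and U[2,2] = -3 - (0)(2) = -3.
L = 
  [  1,   0]
  [  0,   1]
U = 
  [ -1,   2]
  [  0,  -3]
Check row 2 of LU: [(0)(-1), (0)(2) + (-3)] = [0, -3] = row 2 of A ✓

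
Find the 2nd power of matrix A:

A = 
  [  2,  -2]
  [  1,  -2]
A² = A·A:
A²[1,1] = (2)(2) + (-2)(1) = 2
A²[1,2] = (2)(-2) + (-2)(-2) = 0
A²[2,1] = (1)(2) + (-2)(1) = 0
A²[2,2] = (1)(-2) + (-2)(-2) = 2
A² = 
  [  2,   0]
  [  0,   2]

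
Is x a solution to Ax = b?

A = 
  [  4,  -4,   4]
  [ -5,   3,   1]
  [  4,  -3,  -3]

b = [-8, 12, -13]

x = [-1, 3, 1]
No

Ax = [-12, 15, -16] ≠ b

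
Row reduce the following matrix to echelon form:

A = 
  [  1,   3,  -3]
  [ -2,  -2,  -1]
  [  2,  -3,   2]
Row operations:
R2 → R2 + (2)·R1
R3 → R3 - (2)·R1
R3 → R3 + (9/4)·R2

Resulting echelon form:
REF = 
  [    1,     3,    -3]
  [    0,     4,    -7]
  [    0,     0, -31/4]

Rank = 3 (number of non-zero pivot rows).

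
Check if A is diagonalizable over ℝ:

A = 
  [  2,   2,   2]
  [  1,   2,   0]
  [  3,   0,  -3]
Yes

Characteristic polynomial: det(λI - A) = λ³ - λ² - 16λ + 18
By the rational root theorem any rational root is an integer dividing 18; none of those is a root, so p(λ) has no rational roots and hence (being an irreducible cubic) no repeated roots.
Discriminant of the cubic: Δ = 13148
Δ > 0 ⇒ three distinct real eigenvalues: λ ≈ -4.049, 1.136, 3.913
Three distinct real eigenvalues, so A has 3 independent eigenvectors.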